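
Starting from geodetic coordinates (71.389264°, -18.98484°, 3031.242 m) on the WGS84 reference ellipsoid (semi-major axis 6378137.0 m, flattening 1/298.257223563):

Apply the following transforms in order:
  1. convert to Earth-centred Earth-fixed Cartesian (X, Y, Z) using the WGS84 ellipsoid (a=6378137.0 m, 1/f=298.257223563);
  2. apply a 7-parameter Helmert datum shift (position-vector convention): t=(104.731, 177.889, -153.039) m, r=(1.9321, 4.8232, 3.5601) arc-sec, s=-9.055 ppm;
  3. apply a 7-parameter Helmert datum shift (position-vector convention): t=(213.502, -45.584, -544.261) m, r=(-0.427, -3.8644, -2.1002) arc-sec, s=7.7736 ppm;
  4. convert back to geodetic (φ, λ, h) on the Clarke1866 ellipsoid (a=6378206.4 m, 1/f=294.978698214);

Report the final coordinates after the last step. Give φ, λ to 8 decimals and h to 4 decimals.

φ=71.38598800°, λ=-18.97893262°, h=2588.6924 m

start: φ=71.389264°, λ=-18.984840°, h=3031.242 m
→ ECEF (a=6378137.000, f=1/298.257223563): X=1931504.6514, Y=-664498.7861, Z=6025155.2307
→ Helmert 7p (PV): X=1931744.2499, Y=-664337.9805, Z=6024896.2446
→ Helmert 7p (PV): X=1931853.1259, Y=-664395.9256, Z=6024436.3858
→ geod (Bowring, a=6378206.400): φ=71.38598800°, λ=-18.97893262°, h=2588.6924 m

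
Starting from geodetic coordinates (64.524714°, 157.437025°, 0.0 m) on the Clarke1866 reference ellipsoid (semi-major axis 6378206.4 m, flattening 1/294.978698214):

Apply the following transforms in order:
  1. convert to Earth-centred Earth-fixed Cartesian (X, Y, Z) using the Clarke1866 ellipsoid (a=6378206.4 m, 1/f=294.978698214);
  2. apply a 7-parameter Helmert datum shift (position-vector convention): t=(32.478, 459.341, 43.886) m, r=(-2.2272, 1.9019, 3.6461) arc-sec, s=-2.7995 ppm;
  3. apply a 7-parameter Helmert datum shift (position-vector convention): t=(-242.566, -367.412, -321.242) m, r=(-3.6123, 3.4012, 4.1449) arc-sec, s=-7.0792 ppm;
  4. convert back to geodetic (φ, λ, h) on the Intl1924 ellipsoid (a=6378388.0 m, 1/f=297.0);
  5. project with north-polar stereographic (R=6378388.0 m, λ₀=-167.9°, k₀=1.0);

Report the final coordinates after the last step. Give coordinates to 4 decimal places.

start: φ=64.524714°, λ=157.437025°, h=0.000 m
→ ECEF (a=6378206.400, f=1/294.978698214): X=-2540437.2224, Y=1055556.3654, Z=5734924.7970
→ Helmert 7p (PV): X=-2540363.4116, Y=1056029.7690, Z=5734964.6549
→ Helmert 7p (PV): X=-2540514.6487, Y=1055704.2681, Z=5734626.2089
→ geod (Bowring, a=6378388.000): φ=64.52150034°, λ=157.43479922°, h=-515.3419 m
→ stereo (R=6378388.0, λ₀=-167.9°): E=-1640388.9162, N=-2372099.4256

E=-1640388.9162 m, N=-2372099.4256 m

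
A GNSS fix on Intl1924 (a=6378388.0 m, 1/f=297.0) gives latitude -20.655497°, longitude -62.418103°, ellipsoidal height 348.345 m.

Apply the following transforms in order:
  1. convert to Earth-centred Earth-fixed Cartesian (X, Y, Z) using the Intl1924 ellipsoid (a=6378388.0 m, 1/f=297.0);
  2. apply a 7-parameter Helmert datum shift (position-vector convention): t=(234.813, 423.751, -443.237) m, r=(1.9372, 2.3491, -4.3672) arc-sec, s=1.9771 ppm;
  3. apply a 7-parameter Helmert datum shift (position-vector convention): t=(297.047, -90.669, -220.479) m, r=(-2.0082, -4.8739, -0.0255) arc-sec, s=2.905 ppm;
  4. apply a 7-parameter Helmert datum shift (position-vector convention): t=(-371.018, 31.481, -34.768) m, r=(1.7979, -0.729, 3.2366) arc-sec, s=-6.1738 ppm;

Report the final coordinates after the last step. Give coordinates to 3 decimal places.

start: φ=-20.655497°, λ=-62.418103°, h=348.345 m
→ ECEF (a=6378388.000, f=1/297.0): X=2764760.3670, Y=-5292571.0316, Z=-2235897.0303
→ Helmert 7p (PV): X=2764863.1234, Y=-5292195.2832, Z=-2236425.8821
→ Helmert 7p (PV): X=2765220.3935, Y=-5292323.4418, Z=-2236536.0007
→ Helmert 7p (PV): X=2764923.2520, Y=-5292196.4024, Z=-2236593.3178

X=2764923.252 m, Y=-5292196.402 m, Z=-2236593.318 m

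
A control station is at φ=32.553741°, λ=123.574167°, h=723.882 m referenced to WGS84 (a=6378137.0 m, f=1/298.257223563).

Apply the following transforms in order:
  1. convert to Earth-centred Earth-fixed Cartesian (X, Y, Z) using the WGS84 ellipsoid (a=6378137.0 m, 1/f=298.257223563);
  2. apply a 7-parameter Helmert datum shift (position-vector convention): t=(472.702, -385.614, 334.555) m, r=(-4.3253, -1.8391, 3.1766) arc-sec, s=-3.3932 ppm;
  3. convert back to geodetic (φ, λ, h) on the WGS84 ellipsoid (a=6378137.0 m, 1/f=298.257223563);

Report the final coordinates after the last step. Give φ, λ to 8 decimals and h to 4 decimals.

start: φ=32.553741°, λ=123.574167°, h=723.882 m
→ ECEF (a=6378137.000, f=1/298.257223563): X=-2976264.0609, Y=4484022.3700, Z=3412737.5115
→ Helmert 7p (PV): X=-2975880.7448, Y=4483647.2684, Z=3412939.9214
→ geod (Bowring, a=6378137.000): φ=32.55782418°, λ=123.57297526°, h=390.7167 m

φ=32.55782418°, λ=123.57297526°, h=390.7167 m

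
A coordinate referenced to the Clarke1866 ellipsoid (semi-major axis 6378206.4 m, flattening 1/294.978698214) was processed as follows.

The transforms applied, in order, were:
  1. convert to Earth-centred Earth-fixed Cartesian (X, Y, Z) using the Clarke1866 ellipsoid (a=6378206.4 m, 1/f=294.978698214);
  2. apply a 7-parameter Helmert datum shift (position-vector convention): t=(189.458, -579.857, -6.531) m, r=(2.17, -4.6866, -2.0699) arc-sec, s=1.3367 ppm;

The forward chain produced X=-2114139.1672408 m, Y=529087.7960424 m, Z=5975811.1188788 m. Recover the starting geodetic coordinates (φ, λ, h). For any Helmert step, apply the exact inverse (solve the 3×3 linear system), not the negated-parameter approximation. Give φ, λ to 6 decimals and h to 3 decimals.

start: X=-2114139.1672, Y=529087.7960, Z=5975811.1189 m
→ Helmert⁻¹: X=-2114195.3357, Y=529708.5974, Z=5975852.1265
→ geod (Bowring, a=6378206.400): φ=70.08671300°, λ=165.93417900°, h=1802.5430 m

φ=70.086713°, λ=165.934179°, h=1802.543 m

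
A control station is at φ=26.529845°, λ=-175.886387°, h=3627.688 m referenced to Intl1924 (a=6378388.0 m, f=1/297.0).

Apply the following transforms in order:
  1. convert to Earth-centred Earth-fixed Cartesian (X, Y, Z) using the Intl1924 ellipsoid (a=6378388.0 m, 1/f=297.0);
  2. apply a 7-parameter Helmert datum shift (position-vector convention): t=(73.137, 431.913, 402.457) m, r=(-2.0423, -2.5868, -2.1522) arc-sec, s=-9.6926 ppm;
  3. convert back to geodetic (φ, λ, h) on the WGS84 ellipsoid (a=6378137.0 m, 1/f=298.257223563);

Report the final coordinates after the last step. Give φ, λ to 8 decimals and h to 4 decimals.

start: φ=26.529845°, λ=-175.886387°, h=3627.688 m
→ ECEF (a=6378388.000, f=1/297.0): X=-5699111.7759, Y=-409878.4537, Z=2833362.9213
→ Helmert 7p (PV): X=-5699023.2097, Y=-409355.0492, Z=2833670.5011
→ geod (Bowring, a=6378137.000): φ=26.53217695°, λ=-175.89155835°, h=3885.2903 m

φ=26.53217695°, λ=-175.89155835°, h=3885.2903 m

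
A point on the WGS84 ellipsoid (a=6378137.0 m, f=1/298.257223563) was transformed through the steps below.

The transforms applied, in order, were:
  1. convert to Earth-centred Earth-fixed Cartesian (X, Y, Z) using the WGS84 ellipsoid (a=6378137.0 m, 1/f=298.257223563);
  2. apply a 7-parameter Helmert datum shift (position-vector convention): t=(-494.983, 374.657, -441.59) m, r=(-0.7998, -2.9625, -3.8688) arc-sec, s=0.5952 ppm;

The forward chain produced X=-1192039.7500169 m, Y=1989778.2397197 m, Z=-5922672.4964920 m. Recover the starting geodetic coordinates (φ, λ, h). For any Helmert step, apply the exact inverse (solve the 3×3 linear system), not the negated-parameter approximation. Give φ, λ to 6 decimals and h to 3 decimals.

φ=-68.746091°, λ=120.921906°, h=470.188 m

start: X=-1192039.7500, Y=1989778.2397, Z=-5922672.4965 m
→ Helmert⁻¹: X=-1191666.4302, Y=1989403.0107, Z=-5922202.5522
→ geod (Bowring, a=6378137.000): φ=-68.74609100°, λ=120.92190600°, h=470.1880 m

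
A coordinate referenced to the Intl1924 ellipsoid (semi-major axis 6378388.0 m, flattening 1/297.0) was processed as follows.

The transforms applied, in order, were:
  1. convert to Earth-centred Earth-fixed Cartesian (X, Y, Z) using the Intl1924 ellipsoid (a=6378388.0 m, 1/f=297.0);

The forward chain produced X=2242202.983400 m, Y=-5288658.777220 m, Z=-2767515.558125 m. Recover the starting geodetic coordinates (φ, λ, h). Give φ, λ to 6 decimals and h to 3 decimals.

φ=-25.875310°, λ=-67.024785°, h=1921.625 m

start: X=2242202.9834, Y=-5288658.7772, Z=-2767515.5581 m
→ geod (Bowring, a=6378388.000): φ=-25.87531000°, λ=-67.02478500°, h=1921.6250 m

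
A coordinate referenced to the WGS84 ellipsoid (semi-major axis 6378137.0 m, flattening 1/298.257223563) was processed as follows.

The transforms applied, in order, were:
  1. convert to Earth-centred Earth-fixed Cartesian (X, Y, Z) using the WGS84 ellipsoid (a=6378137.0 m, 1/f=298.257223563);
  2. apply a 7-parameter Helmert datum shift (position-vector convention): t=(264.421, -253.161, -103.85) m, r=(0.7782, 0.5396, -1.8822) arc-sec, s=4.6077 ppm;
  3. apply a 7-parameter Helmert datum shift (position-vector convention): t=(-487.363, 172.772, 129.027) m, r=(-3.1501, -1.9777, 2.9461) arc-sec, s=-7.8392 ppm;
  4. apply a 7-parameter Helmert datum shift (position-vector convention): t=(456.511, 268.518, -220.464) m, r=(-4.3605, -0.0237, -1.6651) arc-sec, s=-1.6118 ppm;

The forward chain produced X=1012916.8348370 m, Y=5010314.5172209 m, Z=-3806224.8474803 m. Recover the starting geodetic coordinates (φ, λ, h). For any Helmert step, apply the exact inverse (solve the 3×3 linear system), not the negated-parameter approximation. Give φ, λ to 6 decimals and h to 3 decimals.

φ=-36.854403°, λ=78.573658°, h=2359.237 m

start: X=1012916.8348, Y=5010314.5172, Z=-3806224.8475 m
→ Helmert⁻¹: X=1012421.0734, Y=5010142.7053, Z=-3805904.7184
→ Helmert⁻¹: X=1012951.4434, Y=5010052.8653, Z=-3805996.7801
→ Helmert⁻¹: X=1012646.5931, Y=5010277.8220, Z=-3805891.6475
→ geod (Bowring, a=6378137.000): φ=-36.85440300°, λ=78.57365800°, h=2359.2370 m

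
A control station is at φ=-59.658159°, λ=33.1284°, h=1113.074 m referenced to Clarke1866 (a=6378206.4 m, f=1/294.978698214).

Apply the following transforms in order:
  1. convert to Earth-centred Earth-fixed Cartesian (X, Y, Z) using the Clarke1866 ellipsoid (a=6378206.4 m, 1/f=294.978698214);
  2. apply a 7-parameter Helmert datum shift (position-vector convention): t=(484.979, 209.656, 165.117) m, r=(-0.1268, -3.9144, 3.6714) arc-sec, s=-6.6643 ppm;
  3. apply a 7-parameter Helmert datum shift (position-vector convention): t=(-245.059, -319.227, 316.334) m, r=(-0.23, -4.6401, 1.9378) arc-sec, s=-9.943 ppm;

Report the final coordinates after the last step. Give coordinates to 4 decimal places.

X=2705931.3811 m, Y=1765567.2580 m, Z=-5481417.7989 m

start: φ=-59.658159°, λ=33.128400°, h=1113.074 m
→ ECEF (a=6378206.400, f=1/294.978698214): X=2705557.0619, Y=1765642.0567, Z=-5482099.4556
→ Helmert 7p (PV): X=2706096.6191, Y=1765884.7330, Z=-5481847.5451
→ Helmert 7p (PV): X=2705931.3811, Y=1765567.2580, Z=-5481417.7989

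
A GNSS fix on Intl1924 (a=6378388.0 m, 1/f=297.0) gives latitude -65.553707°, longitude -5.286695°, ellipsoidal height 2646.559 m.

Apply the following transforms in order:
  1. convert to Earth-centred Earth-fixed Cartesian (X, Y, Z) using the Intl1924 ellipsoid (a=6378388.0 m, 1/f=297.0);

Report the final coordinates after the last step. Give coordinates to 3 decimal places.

X=2636847.194 m, Y=-243995.344 m, Z=-5786070.405 m

start: φ=-65.553707°, λ=-5.286695°, h=2646.559 m
→ ECEF (a=6378388.000, f=1/297.0): X=2636847.1944, Y=-243995.3440, Z=-5786070.4053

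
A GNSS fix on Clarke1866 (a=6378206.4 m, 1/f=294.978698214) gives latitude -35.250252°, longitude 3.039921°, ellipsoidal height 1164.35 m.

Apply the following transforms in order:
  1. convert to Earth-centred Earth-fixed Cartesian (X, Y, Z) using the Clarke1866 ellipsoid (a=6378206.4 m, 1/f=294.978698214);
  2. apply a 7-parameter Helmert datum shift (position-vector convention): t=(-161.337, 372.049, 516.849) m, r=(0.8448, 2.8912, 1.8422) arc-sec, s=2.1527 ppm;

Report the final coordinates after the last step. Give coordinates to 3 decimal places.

start: φ=-35.250252°, λ=3.039921°, h=1164.350 m
→ ECEF (a=6378206.400, f=1/294.978698214): X=5208185.7350, Y=276588.3672, Z=-3661058.2128
→ Helmert 7p (PV): X=5207981.8224, Y=277022.5219, Z=-3660621.1151

X=5207981.822 m, Y=277022.522 m, Z=-3660621.115 m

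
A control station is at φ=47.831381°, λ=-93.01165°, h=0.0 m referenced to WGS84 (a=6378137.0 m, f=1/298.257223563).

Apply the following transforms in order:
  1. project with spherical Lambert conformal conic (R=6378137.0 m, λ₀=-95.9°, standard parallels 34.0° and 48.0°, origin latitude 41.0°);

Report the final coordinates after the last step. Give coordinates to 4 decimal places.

E=215728.0369 m, N=760111.1162 m

start: φ=47.831381°, λ=-93.011650°, h=0.000 m
→ lcc (R=6378137.0, λ₀=-95.9°): E=215728.0369, N=760111.1162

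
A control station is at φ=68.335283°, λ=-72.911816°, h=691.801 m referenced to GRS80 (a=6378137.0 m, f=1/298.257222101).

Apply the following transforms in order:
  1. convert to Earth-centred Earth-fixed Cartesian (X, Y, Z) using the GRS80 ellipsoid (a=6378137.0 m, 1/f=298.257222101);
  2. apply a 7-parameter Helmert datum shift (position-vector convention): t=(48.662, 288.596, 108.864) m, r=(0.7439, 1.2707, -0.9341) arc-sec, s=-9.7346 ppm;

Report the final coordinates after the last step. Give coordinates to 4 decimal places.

start: φ=68.335283°, λ=-72.911816°, h=691.801 m
→ ECEF (a=6378137.000, f=1/298.257222101): X=693980.6780, Y=-2257475.8775, Z=5905643.4940
→ Helmert 7p (PV): X=694048.7427, Y=-2257189.7473, Z=5905682.4521

X=694048.7427 m, Y=-2257189.7473 m, Z=5905682.4521 m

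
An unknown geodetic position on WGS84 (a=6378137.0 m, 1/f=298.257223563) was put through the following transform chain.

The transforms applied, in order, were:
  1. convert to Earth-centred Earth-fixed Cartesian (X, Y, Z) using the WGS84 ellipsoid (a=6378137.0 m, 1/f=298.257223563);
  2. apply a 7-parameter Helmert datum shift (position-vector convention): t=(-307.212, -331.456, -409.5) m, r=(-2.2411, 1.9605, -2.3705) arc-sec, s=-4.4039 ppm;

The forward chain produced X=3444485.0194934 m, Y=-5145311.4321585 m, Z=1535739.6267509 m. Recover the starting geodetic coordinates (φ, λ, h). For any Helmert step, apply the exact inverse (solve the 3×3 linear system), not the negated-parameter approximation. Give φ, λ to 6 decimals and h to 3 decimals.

φ=14.023551°, λ=-56.195477°, h=2570.001 m

start: X=3444485.0195, Y=-5145311.4322, Z=1535739.6268 m
→ Helmert⁻¹: X=3444851.9302, Y=-5144979.7346, Z=1536132.7333
→ geod (Bowring, a=6378137.000): φ=14.02355100°, λ=-56.19547700°, h=2570.0010 m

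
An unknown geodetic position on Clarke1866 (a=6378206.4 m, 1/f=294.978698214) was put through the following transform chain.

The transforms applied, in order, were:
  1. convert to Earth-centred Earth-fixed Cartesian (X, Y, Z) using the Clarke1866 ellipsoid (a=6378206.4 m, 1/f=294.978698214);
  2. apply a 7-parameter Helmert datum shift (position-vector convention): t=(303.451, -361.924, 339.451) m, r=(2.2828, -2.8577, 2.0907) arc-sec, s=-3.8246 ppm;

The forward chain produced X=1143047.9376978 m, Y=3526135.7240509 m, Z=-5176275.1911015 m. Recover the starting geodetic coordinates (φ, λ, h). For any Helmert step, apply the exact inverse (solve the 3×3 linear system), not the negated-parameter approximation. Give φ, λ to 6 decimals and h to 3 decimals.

φ=-54.577911°, λ=72.045535°, h=3190.892 m

start: X=1143047.9377, Y=3526135.7241, Z=-5176275.1911 m
→ Helmert⁻¹: X=1142712.8807, Y=3526442.2609, Z=-5176689.3007
→ geod (Bowring, a=6378206.400): φ=-54.57791100°, λ=72.04553500°, h=3190.8920 m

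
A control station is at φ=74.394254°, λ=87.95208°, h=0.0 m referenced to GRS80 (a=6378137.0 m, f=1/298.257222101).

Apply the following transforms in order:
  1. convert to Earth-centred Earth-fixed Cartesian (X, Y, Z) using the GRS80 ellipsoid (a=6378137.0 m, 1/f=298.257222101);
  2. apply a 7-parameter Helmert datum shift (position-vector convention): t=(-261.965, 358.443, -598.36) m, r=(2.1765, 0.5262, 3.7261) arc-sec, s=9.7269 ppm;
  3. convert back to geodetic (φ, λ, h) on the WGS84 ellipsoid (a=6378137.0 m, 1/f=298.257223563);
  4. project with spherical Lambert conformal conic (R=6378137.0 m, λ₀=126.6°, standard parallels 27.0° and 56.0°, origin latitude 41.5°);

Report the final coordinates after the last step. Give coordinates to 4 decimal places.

E=-1357855.2608 m, N=4103876.3321 m

start: φ=74.394254°, λ=87.952080°, h=0.000 m
→ ECEF (a=6378137.000, f=1/298.257222101): X=61506.8047, Y=1720076.6897, Z=6120921.8932
→ Helmert 7p (PV): X=61229.9803, Y=1720388.3865, Z=6120401.0643
→ geod (Bowring, a=6378137.000): φ=74.39039556°, λ=87.96165836°, h=-420.4713 m
→ lcc (R=6378137.0, λ₀=126.6°): E=-1357855.2608, N=4103876.3321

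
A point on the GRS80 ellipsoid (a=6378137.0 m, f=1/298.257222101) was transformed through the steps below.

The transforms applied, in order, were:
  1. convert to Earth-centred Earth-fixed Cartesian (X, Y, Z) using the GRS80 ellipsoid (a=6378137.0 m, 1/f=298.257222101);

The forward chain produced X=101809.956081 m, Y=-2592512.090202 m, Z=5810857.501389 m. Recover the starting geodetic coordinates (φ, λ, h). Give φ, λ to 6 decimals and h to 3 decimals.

φ=66.082418°, λ=-87.751106°, h=3476.492 m

start: X=101809.9561, Y=-2592512.0902, Z=5810857.5014 m
→ geod (Bowring, a=6378137.000): φ=66.08241800°, λ=-87.75110600°, h=3476.4920 m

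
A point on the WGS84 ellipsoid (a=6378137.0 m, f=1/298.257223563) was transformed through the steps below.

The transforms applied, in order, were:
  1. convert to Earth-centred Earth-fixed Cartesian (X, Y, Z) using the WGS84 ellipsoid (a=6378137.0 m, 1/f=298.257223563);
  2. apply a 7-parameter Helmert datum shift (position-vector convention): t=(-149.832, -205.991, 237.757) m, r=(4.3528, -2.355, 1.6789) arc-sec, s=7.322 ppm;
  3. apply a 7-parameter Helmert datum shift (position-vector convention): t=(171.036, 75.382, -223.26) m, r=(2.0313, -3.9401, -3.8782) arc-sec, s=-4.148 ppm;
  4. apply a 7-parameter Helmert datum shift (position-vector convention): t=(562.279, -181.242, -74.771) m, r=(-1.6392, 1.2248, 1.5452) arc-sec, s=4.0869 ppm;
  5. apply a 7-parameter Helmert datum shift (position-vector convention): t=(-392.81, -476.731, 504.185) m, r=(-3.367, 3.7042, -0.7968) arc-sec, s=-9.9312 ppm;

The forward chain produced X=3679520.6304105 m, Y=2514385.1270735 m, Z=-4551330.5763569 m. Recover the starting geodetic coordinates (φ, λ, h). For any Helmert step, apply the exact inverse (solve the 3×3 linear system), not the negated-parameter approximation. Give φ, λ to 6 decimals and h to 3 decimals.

φ=-45.796465°, λ=34.356638°, h=3242.206 m

start: X=3679520.6304, Y=2514385.1271, Z=-4551330.5764 m
→ Helmert⁻¹: X=3680022.0143, Y=2514975.3515, Z=-4551772.8258
→ Helmert⁻¹: X=3679490.5672, Y=2515154.9222, Z=-4551637.6156
→ Helmert⁻¹: X=3679200.5599, Y=2515114.3257, Z=-4551528.2845
→ Helmert⁻¹: X=3679291.9544, Y=2515175.8949, Z=-4551827.7992
→ geod (Bowring, a=6378137.000): φ=-45.79646500°, λ=34.35663800°, h=3242.2060 m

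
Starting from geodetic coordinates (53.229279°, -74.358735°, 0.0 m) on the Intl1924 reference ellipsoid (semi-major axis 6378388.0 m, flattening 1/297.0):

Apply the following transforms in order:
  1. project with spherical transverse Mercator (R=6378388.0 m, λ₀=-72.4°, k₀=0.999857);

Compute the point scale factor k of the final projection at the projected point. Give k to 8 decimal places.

start: φ=53.229279°, λ=-74.358735°, h=0.000 m
→ into tm (λ₀=-72.4°): φ=53.22927900°, λ−λ₀=-1.95873500°
scale k = 1.00006635

1.00006635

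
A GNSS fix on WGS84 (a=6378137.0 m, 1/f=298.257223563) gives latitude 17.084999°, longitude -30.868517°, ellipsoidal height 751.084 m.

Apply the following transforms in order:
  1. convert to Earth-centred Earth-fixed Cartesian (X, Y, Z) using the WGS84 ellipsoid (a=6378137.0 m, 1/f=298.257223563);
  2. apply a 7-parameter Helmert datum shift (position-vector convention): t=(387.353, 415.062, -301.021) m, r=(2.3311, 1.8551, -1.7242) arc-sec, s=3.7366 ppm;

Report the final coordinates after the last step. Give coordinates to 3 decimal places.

X=5235584.060 m, Y=-3128950.222 m, Z=1861671.295 m

start: φ=17.084999°, λ=-30.868517°, h=751.084 m
→ ECEF (a=6378137.000, f=1/298.257223563): X=5235186.5569, Y=-3129288.7851, Z=1862047.8083
→ Helmert 7p (PV): X=5235584.0603, Y=-3128950.2219, Z=1861671.2950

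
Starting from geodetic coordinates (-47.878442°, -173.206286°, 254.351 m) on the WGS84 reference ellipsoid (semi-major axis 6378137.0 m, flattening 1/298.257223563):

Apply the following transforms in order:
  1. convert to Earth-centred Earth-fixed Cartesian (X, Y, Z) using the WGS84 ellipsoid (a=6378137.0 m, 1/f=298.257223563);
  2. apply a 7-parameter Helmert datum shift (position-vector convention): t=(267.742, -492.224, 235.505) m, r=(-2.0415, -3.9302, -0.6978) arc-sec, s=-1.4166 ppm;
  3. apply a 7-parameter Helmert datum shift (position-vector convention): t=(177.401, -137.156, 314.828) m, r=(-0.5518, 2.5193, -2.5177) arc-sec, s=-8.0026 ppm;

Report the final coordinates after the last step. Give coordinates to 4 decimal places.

X=-4255319.9260 m, Y=-507620.8437 m, Z=-4707438.4805 m

start: φ=-47.878442°, λ=-173.206286°, h=254.351 m
→ ECEF (a=6378137.000, f=1/298.257223563): X=-4255829.4487, Y=-507003.3918, Z=-4708010.4180
→ Helmert 7p (PV): X=-4255467.6861, Y=-507527.0973, Z=-4707844.3167
→ Helmert 7p (PV): X=-4255319.9260, Y=-507620.8437, Z=-4707438.4805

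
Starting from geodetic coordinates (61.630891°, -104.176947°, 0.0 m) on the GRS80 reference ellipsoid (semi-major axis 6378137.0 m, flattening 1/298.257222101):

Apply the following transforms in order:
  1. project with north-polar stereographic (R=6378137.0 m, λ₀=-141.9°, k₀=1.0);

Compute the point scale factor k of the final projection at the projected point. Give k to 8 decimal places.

1.06388362

start: φ=61.630891°, λ=-104.176947°, h=0.000 m
→ into stereo (λ₀=-141.9°): φ=61.63089100°, λ−λ₀=37.72305300°
scale k = 1.06388362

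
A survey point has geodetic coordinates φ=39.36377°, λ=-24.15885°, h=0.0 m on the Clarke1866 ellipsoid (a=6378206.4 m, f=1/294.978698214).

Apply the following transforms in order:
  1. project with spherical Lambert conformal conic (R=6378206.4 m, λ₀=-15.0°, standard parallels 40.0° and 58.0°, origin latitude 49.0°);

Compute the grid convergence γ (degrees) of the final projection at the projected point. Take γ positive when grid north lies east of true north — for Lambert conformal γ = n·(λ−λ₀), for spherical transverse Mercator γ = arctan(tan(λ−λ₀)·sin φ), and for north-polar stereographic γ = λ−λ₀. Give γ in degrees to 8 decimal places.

-6.94122721

start: φ=39.363770°, λ=-24.158850°, h=0.000 m
→ into lcc (λ₀=-15.0°): φ=39.36377000°, λ−λ₀=-9.15885000°
convergence γ = -6.94122721°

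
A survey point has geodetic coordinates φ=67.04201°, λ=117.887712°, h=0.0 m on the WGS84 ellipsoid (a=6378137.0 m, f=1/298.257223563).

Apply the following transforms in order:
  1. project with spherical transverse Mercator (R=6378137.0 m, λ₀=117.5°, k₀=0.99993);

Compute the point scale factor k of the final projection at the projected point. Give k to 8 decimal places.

0.99993348

start: φ=67.042010°, λ=117.887712°, h=0.000 m
→ into tm (λ₀=117.5°): φ=67.04201000°, λ−λ₀=0.38771200°
scale k = 0.99993348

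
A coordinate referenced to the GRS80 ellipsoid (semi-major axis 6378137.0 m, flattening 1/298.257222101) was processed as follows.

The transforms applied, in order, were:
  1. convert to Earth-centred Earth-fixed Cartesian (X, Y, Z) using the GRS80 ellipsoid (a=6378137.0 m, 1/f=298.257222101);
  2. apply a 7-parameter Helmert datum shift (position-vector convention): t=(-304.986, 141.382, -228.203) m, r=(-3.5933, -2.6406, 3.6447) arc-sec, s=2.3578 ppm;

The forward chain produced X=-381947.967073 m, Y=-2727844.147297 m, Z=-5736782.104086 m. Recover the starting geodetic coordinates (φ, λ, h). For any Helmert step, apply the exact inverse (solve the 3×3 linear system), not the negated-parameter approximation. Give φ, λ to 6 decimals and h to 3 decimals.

start: X=-381947.9671, Y=-2727844.1473, Z=-5736782.1041 m
→ Helmert⁻¹: X=-381763.7224, Y=-2727872.4156, Z=-5736583.0099
→ geod (Bowring, a=6378137.000): φ=-64.50149900°, λ=-97.96675900°, h=2858.3890 m

φ=-64.501499°, λ=-97.966759°, h=2858.389 m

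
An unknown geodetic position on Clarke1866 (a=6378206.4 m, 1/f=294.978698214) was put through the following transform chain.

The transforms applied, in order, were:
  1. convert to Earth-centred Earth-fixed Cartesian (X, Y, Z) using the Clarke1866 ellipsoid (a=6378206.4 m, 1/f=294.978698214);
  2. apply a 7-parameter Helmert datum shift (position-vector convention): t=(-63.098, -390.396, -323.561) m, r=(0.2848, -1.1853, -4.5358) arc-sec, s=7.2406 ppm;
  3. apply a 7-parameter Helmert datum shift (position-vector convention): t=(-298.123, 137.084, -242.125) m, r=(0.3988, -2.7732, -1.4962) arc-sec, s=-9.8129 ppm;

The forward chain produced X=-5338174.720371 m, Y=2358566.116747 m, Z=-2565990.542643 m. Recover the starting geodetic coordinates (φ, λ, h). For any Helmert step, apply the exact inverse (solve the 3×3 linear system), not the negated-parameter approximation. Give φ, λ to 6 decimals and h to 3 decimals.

start: X=-5338174.7204, Y=2358566.1167, Z=-2565990.5426 m
→ Helmert⁻¹: X=-5337980.5809, Y=2358408.4948, Z=-2565706.3868
→ Helmert⁻¹: X=-5337945.4425, Y=2358660.8874, Z=-2565336.8333
→ geod (Bowring, a=6378206.400): φ=-23.87319000°, λ=156.16095600°, h=96.1090 m

φ=-23.873190°, λ=156.160956°, h=96.109 m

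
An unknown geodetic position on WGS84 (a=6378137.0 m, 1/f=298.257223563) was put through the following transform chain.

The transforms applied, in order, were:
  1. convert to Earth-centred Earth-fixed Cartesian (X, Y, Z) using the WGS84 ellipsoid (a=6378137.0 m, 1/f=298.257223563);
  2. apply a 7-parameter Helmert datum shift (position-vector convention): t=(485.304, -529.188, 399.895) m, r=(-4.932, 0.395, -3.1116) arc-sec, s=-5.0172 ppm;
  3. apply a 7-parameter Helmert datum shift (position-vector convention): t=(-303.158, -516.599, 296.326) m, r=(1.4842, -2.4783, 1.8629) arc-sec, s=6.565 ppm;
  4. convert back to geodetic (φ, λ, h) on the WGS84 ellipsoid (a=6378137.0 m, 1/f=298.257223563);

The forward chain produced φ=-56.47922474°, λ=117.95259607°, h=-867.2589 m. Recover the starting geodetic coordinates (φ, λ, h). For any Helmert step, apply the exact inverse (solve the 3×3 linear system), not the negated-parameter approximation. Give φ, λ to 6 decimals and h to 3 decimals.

start: φ=-56.479225°, λ=117.952596°, h=-867.259 m
→ ECEF (a=6378137.000, f=1/298.257223563): X=-1654656.2655, Y=3118176.7888, Z=-5293372.3086
→ Helmert⁻¹: X=-1654377.6841, Y=3118649.7645, Z=-5293636.4449
→ Helmert⁻¹: X=-1654908.2089, Y=3119296.2218, Z=-5293991.4849
→ geod (Bowring, a=6378137.000): φ=-56.47400800°, λ=117.94769300°, h=260.2640 m

φ=-56.474008°, λ=117.947693°, h=260.264 m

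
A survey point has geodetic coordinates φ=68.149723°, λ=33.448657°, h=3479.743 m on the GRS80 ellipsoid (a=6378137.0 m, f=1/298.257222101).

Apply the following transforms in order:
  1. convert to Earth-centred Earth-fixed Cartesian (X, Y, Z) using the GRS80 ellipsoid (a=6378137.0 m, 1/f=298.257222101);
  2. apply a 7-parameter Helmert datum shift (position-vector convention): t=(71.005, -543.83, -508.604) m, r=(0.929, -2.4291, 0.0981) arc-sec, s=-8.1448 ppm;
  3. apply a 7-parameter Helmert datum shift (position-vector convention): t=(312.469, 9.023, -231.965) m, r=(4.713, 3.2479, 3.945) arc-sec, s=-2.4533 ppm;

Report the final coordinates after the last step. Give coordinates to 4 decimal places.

X=1987853.8353 m, Y=1312262.5284 m, Z=5899783.2208 m

start: φ=68.149723°, λ=33.448657°, h=3479.743 m
→ ECEF (a=6378137.000, f=1/298.257222101): X=1987493.7340, Y=1312933.6776, Z=5900558.3132
→ Helmert 7p (PV): X=1987478.4389, Y=1312353.5239, Z=5900030.9694
→ Helmert 7p (PV): X=1987853.8353, Y=1312262.5284, Z=5899783.2208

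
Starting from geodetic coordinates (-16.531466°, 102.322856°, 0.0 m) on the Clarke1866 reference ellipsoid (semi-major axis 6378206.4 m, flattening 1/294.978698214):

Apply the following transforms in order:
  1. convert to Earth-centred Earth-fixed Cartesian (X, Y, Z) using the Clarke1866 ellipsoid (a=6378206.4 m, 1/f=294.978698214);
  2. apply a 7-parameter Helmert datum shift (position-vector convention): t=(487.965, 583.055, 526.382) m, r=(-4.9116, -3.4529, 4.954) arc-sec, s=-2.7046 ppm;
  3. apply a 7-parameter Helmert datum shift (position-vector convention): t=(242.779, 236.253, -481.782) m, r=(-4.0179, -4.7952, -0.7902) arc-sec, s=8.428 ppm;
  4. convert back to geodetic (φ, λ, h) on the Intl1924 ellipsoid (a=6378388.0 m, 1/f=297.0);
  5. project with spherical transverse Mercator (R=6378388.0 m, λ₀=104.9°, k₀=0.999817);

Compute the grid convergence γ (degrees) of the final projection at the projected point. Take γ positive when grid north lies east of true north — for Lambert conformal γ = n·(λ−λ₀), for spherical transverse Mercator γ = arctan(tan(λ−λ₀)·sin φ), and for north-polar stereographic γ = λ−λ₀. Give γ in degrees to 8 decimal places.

start: φ=-16.531466°, λ=102.322856°, h=0.000 m
→ ECEF (a=6378206.400, f=1/294.978698214): X=-1305326.6831, Y=5975315.7317, Z=-1803076.7007
→ Helmert 7p (PV): X=-1304948.5168, Y=5975808.3401, Z=-1802709.5779
→ Helmert 7p (PV): X=-1304651.9331, Y=5976064.8407, Z=-1803353.2962
→ geod (Bowring, a=6378388.000): φ=-16.53163006°, λ=102.31518375°, h=448.8728 m
→ into tm (λ₀=104.9°): φ=-16.53163006°, λ−λ₀=-2.58481625°
convergence γ = 0.73595445°

0.73595445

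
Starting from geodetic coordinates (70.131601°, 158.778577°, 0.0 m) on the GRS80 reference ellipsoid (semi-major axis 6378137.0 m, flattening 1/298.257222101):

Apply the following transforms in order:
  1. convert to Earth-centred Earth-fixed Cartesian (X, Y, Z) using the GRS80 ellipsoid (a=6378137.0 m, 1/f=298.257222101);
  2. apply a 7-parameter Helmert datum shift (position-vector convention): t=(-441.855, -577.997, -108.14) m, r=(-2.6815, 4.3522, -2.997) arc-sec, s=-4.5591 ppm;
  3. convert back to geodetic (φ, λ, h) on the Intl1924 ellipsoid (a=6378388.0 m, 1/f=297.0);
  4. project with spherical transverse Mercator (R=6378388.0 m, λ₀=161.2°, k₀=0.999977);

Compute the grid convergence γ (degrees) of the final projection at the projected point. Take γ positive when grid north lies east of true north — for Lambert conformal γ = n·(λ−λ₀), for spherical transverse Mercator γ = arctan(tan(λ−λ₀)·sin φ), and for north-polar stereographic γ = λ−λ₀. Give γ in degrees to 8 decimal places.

-2.26382550

start: φ=70.131601°, λ=158.778577°, h=0.000 m
→ ECEF (a=6378137.000, f=1/298.257222101): X=-2026694.8697, Y=786975.0505, Z=5976045.6240
→ Helmert 7p (PV): X=-2026989.9559, Y=786500.6030, Z=5975942.7709
→ geod (Bowring, a=6378388.000): φ=70.13094085°, λ=158.79304669°, h=-231.8029 m
→ into tm (λ₀=161.2°): φ=70.13094085°, λ−λ₀=-2.40695331°
convergence γ = -2.26382550°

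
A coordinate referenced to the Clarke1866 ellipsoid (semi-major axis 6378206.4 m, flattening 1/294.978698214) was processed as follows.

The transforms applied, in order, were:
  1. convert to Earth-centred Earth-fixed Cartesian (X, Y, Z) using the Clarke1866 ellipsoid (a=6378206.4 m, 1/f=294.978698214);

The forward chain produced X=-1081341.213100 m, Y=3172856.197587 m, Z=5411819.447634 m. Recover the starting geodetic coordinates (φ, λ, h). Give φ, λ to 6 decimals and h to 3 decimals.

φ=58.399919°, λ=108.819625°, h=3297.442 m

start: X=-1081341.2131, Y=3172856.1976, Z=5411819.4476 m
→ geod (Bowring, a=6378206.400): φ=58.39991900°, λ=108.81962500°, h=3297.4420 m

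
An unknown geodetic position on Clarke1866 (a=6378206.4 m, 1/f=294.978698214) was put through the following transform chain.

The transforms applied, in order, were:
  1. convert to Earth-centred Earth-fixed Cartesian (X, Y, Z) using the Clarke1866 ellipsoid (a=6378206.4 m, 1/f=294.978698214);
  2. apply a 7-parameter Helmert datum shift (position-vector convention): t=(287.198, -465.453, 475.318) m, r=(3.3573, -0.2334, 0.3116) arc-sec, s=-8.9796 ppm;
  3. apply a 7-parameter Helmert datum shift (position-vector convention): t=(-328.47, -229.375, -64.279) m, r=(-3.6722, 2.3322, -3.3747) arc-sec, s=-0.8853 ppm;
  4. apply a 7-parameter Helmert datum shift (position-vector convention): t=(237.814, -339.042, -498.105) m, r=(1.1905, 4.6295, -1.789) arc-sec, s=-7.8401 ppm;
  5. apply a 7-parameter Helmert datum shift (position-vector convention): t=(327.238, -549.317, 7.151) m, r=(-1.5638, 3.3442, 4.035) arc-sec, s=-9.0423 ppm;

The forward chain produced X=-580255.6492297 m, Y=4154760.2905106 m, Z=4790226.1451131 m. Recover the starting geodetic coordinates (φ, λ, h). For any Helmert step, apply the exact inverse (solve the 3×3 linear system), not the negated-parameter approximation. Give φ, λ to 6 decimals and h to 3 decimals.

start: X=-580255.6492, Y=4154760.2905, Z=4790226.1451 m
→ Helmert⁻¹: X=-580584.5153, Y=4155322.2213, Z=4790284.3996
→ Helmert⁻¹: X=-580970.4533, Y=4155716.4564, Z=4790783.0400
→ Helmert⁻¹: X=-580764.6614, Y=4155854.7145, Z=4790918.9818
→ Helmert⁻¹: X=-581045.3774, Y=4156436.3397, Z=4790419.6851
→ geod (Bowring, a=6378206.400): φ=48.97132800°, λ=97.95804100°, h=2860.4020 m

φ=48.971328°, λ=97.958041°, h=2860.402 m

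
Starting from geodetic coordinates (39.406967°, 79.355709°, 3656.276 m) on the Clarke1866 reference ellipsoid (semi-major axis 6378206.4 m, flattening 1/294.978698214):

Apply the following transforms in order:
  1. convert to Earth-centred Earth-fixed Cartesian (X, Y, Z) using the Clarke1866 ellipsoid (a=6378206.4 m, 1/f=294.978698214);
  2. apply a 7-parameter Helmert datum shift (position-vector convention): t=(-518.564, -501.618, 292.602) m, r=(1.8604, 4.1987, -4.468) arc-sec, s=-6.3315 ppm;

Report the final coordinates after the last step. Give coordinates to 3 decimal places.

start: φ=39.406967°, λ=79.355709°, h=3656.276 m
→ ECEF (a=6378206.400, f=1/294.978698214): X=912052.2400, Y=4852758.1217, Z=4029452.3397
→ Helmert 7p (PV): X=911715.0411, Y=4852169.6789, Z=4029744.6328

X=911715.041 m, Y=4852169.679 m, Z=4029744.633 m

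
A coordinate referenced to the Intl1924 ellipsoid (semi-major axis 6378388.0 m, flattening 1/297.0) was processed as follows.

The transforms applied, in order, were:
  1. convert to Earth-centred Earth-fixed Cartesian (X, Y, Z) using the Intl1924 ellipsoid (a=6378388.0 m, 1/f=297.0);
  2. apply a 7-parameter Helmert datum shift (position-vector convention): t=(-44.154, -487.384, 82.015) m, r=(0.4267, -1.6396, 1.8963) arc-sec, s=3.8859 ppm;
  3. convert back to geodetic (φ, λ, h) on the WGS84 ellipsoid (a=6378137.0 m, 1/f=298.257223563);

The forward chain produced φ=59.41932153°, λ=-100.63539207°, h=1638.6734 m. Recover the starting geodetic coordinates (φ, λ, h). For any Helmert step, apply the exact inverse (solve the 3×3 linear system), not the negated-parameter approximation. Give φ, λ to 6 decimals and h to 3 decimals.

φ=59.423631°, λ=-100.636023°, h=1112.237 m

start: φ=59.419322°, λ=-100.635392°, h=1638.673 m
→ ECEF (a=6378137.000, f=1/298.257223563): X=-600516.0542, Y=-3197902.9138, Z=5469258.6317
→ Helmert⁻¹: X=-600455.4876, Y=-3197386.2707, Z=5469166.7516
→ geod (Bowring, a=6378388.000): φ=59.42363100°, λ=-100.63602300°, h=1112.2370 m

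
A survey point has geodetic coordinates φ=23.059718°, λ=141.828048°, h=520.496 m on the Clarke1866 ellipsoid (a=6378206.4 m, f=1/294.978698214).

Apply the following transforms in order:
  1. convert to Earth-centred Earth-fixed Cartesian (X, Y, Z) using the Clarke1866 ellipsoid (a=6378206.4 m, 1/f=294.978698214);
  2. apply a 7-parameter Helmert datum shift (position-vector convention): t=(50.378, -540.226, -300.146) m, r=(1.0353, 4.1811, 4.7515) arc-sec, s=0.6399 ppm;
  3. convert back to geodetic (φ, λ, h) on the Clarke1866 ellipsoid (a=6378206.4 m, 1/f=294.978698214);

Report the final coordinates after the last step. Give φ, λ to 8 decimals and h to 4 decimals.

start: φ=23.059718°, λ=141.828048°, h=520.496 m
→ ECEF (a=6378206.400, f=1/294.978698214): X=-4616405.5163, Y=3629095.0488, Z=2482865.0682
→ Helmert 7p (PV): X=-4616391.3629, Y=3628438.3397, Z=2482678.3036
→ geod (Bowring, a=6378206.400): φ=23.05964107°, λ=141.83300048°, h=63.6923 m

φ=23.05964107°, λ=141.83300048°, h=63.6923 m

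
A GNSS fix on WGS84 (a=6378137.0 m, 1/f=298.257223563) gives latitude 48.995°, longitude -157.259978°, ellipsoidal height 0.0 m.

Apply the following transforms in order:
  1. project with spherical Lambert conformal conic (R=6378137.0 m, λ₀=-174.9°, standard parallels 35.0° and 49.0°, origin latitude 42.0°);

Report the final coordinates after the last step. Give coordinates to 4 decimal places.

E=1279264.2147 m, N=907315.3185 m

start: φ=48.995000°, λ=-157.259978°, h=0.000 m
→ lcc (R=6378137.0, λ₀=-174.9°): E=1279264.2147, N=907315.3185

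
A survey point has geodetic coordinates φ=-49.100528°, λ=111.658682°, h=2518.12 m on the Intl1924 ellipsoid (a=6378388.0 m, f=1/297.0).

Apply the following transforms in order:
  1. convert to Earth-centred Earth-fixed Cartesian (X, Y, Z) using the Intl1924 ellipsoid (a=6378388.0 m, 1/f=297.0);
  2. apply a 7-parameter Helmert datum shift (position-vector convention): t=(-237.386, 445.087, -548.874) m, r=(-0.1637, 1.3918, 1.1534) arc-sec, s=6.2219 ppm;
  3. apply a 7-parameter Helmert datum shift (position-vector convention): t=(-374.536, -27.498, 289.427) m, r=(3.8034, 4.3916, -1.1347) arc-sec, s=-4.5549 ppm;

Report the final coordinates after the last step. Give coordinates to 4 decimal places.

start: φ=-49.100528°, λ=111.658682°, h=2518.120 m
→ ECEF (a=6378388.000, f=1/297.0): X=-1544895.1012, Y=3890313.8018, Z=-4799880.3720
→ Helmert 7p (PV): X=-1545196.2416, Y=3890770.6457, Z=-4800451.7734
→ Helmert 7p (PV): X=-1545644.5420, Y=3890822.4431, Z=-4800035.8390

X=-1545644.5420 m, Y=3890822.4431 m, Z=-4800035.8390 m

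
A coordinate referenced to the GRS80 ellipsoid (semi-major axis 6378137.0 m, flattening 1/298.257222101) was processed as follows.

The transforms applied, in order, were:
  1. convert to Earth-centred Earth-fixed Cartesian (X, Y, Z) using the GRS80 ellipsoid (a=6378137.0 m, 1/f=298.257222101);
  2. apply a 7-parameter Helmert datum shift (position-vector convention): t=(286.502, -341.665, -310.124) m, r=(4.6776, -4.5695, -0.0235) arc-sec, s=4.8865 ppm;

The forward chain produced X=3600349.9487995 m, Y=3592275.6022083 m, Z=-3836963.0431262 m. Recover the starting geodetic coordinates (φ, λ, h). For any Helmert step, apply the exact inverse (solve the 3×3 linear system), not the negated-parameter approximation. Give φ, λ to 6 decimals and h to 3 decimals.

start: X=3600349.9488, Y=3592275.6022, Z=-3836963.0431 m
→ Helmert⁻¹: X=3599960.4472, Y=3592513.1126, Z=-3836795.3931
→ geod (Bowring, a=6378137.000): φ=-37.21630600°, λ=44.94067400°, h=426.3200 m

φ=-37.216306°, λ=44.940674°, h=426.320 m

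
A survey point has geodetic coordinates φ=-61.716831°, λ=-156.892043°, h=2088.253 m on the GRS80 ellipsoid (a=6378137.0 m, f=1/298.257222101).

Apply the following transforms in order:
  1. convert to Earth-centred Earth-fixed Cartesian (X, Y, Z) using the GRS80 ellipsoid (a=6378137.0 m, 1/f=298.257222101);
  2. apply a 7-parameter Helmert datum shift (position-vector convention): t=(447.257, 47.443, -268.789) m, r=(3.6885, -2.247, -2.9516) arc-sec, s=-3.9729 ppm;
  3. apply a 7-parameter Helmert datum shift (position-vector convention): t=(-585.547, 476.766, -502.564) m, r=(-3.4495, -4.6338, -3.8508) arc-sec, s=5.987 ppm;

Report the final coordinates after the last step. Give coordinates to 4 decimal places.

X=-2787823.5617 m, Y=-1188946.4314 m, Z=-5596347.1375 m

start: φ=-61.716831°, λ=-156.892043°, h=2088.253 m
→ ECEF (a=6378137.000, f=1/298.257222101): X=-2787827.0995, Y=-1189566.6536, Z=-5595470.1433
→ Helmert 7p (PV): X=-2787324.8336, Y=-1189374.5318, Z=-5595768.3440
→ Helmert 7p (PV): X=-2787823.5617, Y=-1188946.4314, Z=-5596347.1375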